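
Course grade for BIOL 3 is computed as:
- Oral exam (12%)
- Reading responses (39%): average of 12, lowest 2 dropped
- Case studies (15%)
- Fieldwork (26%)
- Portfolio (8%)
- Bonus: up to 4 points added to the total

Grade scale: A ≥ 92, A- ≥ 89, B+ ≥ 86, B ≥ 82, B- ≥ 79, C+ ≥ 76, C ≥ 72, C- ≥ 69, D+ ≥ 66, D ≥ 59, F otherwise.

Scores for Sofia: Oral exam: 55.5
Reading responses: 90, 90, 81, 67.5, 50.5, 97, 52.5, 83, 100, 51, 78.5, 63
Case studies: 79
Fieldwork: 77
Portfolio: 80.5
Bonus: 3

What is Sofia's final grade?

Reading responses: drop 50.5, 51 → average of remaining 10 = 802.5/10 = 80.25
Weighted total:
  Oral exam 55.5 × 0.12 = 6.66
  Reading responses 80.25 × 0.39 = 31.2975
  Case studies 79 × 0.15 = 11.85
  Fieldwork 77 × 0.26 = 20.02
  Portfolio 80.5 × 0.08 = 6.44
Sum = 76.2675
Bonus: 76.2675 + 3 = 79.2675
79.2675 is ≥ 79 and < 82 → B-

B-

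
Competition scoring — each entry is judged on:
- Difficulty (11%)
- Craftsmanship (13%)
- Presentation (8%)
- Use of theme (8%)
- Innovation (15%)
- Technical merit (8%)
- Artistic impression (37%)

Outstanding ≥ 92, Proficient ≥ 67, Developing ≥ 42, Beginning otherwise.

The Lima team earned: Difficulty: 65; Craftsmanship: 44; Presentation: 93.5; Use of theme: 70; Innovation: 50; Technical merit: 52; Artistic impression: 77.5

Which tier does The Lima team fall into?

Developing

Weighted total:
  Difficulty 65 × 0.11 = 7.15
  Craftsmanship 44 × 0.13 = 5.72
  Presentation 93.5 × 0.08 = 7.48
  Use of theme 70 × 0.08 = 5.6
  Innovation 50 × 0.15 = 7.5
  Technical merit 52 × 0.08 = 4.16
  Artistic impression 77.5 × 0.37 = 28.675
Sum = 66.285
66.285 is ≥ 42 and < 67 → Developing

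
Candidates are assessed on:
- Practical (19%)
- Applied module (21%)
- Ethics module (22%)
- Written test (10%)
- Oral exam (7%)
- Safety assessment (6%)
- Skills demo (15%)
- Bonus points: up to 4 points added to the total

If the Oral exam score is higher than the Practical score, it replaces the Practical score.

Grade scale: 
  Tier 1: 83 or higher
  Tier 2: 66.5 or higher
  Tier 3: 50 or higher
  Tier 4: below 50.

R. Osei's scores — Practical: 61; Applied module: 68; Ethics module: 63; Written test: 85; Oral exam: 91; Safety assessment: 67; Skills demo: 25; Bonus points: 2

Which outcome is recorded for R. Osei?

Tier 2

Oral exam (91) > Practical (61), so Practical counts as 91.
Weighted total:
  Practical 91 × 0.19 = 17.29
  Applied module 68 × 0.21 = 14.28
  Ethics module 63 × 0.22 = 13.86
  Written test 85 × 0.1 = 8.5
  Oral exam 91 × 0.07 = 6.37
  Safety assessment 67 × 0.06 = 4.02
  Skills demo 25 × 0.15 = 3.75
Sum = 68.07
Bonus points: 68.07 + 2 = 70.07
70.07 is ≥ 66.5 and < 83 → Tier 2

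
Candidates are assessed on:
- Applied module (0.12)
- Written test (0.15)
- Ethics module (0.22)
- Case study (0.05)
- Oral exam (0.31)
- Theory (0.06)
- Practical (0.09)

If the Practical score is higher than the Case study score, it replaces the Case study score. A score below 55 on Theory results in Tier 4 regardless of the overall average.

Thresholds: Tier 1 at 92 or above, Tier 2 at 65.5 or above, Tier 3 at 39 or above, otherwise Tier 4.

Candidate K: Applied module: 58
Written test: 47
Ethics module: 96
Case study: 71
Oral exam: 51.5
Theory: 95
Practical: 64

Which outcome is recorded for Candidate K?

Tier 2

Practical (64) ≤ Case study (71), so Case study stays at 71.
Theory score 95 ≥ 55: minimum met.
Weighted total:
  Applied module 58 × 0.12 = 6.96
  Written test 47 × 0.15 = 7.05
  Ethics module 96 × 0.22 = 21.12
  Case study 71 × 0.05 = 3.55
  Oral exam 51.5 × 0.31 = 15.965
  Theory 95 × 0.06 = 5.7
  Practical 64 × 0.09 = 5.76
Sum = 66.105
66.105 is ≥ 65.5 and < 92 → Tier 2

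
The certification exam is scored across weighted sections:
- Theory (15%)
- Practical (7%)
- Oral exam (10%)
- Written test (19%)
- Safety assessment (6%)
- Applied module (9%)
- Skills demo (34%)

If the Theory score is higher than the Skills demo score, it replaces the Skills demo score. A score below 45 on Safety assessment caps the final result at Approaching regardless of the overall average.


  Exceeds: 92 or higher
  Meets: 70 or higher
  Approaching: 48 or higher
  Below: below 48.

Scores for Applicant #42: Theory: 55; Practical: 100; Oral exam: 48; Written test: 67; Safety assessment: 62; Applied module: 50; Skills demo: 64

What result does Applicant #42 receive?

Approaching

Theory (55) ≤ Skills demo (64), so Skills demo stays at 64.
Safety assessment score 62 ≥ 45: minimum met.
Weighted total:
  Theory 55 × 0.15 = 8.25
  Practical 100 × 0.07 = 7
  Oral exam 48 × 0.1 = 4.8
  Written test 67 × 0.19 = 12.73
  Safety assessment 62 × 0.06 = 3.72
  Applied module 50 × 0.09 = 4.5
  Skills demo 64 × 0.34 = 21.76
Sum = 62.76
62.76 is ≥ 48 and < 70 → Approaching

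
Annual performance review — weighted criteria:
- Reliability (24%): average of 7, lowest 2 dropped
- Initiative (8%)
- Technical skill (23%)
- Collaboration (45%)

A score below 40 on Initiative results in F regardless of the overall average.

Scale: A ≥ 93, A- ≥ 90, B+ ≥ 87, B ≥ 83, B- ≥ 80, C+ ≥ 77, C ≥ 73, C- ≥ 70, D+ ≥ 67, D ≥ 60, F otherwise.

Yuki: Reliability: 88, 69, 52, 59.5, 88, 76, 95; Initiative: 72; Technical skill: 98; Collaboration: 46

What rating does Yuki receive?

D+

Reliability: drop 52, 59.5 → average of remaining 5 = 416/5 = 83.2
Initiative score 72 ≥ 40: minimum met.
Weighted total:
  Reliability 83.2 × 0.24 = 19.968
  Initiative 72 × 0.08 = 5.76
  Technical skill 98 × 0.23 = 22.54
  Collaboration 46 × 0.45 = 20.7
Sum = 68.968
68.968 is ≥ 67 and < 70 → D+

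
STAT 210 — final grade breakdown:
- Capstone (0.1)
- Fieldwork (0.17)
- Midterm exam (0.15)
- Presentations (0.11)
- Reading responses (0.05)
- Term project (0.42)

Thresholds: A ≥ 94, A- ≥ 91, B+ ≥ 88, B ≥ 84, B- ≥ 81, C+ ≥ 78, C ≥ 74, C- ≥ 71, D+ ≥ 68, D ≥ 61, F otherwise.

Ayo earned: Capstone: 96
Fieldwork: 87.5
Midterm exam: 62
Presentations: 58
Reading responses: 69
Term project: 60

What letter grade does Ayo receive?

D+

Weighted total:
  Capstone 96 × 0.1 = 9.6
  Fieldwork 87.5 × 0.17 = 14.875
  Midterm exam 62 × 0.15 = 9.3
  Presentations 58 × 0.11 = 6.38
  Reading responses 69 × 0.05 = 3.45
  Term project 60 × 0.42 = 25.2
Sum = 68.805
68.805 is ≥ 68 and < 71 → D+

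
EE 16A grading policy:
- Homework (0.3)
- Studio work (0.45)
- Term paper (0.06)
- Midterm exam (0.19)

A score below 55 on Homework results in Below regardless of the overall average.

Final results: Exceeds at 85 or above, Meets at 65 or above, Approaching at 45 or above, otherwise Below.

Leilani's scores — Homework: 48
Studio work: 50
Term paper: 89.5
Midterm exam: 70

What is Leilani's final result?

Homework score 48 < 55: minimum not met.
Weighted total:
  Homework 48 × 0.3 = 14.4
  Studio work 50 × 0.45 = 22.5
  Term paper 89.5 × 0.06 = 5.37
  Midterm exam 70 × 0.19 = 13.3
Sum = 55.57
Because the Homework minimum was not met, the result is Below.

Below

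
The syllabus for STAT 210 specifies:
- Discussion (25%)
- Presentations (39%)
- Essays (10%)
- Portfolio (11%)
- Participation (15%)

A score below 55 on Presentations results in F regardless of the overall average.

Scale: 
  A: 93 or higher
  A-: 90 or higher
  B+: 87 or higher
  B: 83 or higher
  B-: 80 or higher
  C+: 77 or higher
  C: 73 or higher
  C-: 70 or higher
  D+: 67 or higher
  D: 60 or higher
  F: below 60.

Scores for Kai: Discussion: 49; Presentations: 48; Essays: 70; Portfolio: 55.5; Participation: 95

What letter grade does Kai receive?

Presentations score 48 < 55: minimum not met.
Weighted total:
  Discussion 49 × 0.25 = 12.25
  Presentations 48 × 0.39 = 18.72
  Essays 70 × 0.1 = 7
  Portfolio 55.5 × 0.11 = 6.105
  Participation 95 × 0.15 = 14.25
Sum = 58.325
Because the Presentations minimum was not met, the result is F.

F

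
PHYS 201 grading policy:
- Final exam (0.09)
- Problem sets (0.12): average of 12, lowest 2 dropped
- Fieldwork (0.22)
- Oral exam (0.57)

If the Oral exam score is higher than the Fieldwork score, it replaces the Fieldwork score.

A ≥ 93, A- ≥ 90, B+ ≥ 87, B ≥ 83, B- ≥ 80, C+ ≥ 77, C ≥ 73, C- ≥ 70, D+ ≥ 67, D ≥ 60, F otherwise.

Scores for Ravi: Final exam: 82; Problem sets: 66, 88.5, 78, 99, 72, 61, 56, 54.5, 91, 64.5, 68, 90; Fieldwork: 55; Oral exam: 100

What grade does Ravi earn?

A

Problem sets: drop 54.5, 56 → average of remaining 10 = 778/10 = 77.8
Oral exam (100) > Fieldwork (55), so Fieldwork counts as 100.
Weighted total:
  Final exam 82 × 0.09 = 7.38
  Problem sets 77.8 × 0.12 = 9.336
  Fieldwork 100 × 0.22 = 22
  Oral exam 100 × 0.57 = 57
Sum = 95.716
95.716 ≥ 93 → A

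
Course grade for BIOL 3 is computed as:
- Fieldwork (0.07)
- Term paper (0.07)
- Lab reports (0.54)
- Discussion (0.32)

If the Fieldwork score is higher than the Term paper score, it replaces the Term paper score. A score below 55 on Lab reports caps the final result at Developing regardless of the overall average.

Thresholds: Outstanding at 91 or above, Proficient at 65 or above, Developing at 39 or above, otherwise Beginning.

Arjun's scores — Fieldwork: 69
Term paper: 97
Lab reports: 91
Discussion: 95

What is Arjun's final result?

Outstanding

Fieldwork (69) ≤ Term paper (97), so Term paper stays at 97.
Lab reports score 91 ≥ 55: minimum met.
Weighted total:
  Fieldwork 69 × 0.07 = 4.83
  Term paper 97 × 0.07 = 6.79
  Lab reports 91 × 0.54 = 49.14
  Discussion 95 × 0.32 = 30.4
Sum = 91.16
91.16 ≥ 91 → Outstanding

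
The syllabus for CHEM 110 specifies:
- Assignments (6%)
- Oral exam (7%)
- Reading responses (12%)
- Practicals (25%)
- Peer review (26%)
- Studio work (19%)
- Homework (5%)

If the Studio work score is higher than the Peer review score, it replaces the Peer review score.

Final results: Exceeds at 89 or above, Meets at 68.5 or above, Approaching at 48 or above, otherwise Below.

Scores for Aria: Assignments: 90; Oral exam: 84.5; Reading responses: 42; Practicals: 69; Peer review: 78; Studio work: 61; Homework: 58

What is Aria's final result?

Approaching

Studio work (61) ≤ Peer review (78), so Peer review stays at 78.
Weighted total:
  Assignments 90 × 0.06 = 5.4
  Oral exam 84.5 × 0.07 = 5.915
  Reading responses 42 × 0.12 = 5.04
  Practicals 69 × 0.25 = 17.25
  Peer review 78 × 0.26 = 20.28
  Studio work 61 × 0.19 = 11.59
  Homework 58 × 0.05 = 2.9
Sum = 68.375
68.375 is ≥ 48 and < 68.5 → Approaching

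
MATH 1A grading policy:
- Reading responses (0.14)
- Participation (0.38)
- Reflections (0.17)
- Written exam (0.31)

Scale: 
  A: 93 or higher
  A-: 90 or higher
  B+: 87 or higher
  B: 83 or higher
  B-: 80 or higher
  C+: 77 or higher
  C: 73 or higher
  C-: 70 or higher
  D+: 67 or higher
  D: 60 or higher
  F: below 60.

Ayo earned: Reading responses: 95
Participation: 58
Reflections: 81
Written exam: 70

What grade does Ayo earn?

C-

Weighted total:
  Reading responses 95 × 0.14 = 13.3
  Participation 58 × 0.38 = 22.04
  Reflections 81 × 0.17 = 13.77
  Written exam 70 × 0.31 = 21.7
Sum = 70.81
70.81 is ≥ 70 and < 73 → C-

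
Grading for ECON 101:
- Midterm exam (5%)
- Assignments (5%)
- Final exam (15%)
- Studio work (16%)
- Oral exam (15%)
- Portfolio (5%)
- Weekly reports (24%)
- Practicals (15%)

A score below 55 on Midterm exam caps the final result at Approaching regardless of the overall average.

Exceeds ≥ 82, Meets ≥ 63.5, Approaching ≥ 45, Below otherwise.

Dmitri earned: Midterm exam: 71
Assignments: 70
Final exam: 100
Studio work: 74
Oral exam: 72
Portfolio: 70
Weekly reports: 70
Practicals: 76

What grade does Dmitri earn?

Midterm exam score 71 ≥ 55: minimum met.
Weighted total:
  Midterm exam 71 × 0.05 = 3.55
  Assignments 70 × 0.05 = 3.5
  Final exam 100 × 0.15 = 15
  Studio work 74 × 0.16 = 11.84
  Oral exam 72 × 0.15 = 10.8
  Portfolio 70 × 0.05 = 3.5
  Weekly reports 70 × 0.24 = 16.8
  Practicals 76 × 0.15 = 11.4
Sum = 76.39
76.39 is ≥ 63.5 and < 82 → Meets

Meets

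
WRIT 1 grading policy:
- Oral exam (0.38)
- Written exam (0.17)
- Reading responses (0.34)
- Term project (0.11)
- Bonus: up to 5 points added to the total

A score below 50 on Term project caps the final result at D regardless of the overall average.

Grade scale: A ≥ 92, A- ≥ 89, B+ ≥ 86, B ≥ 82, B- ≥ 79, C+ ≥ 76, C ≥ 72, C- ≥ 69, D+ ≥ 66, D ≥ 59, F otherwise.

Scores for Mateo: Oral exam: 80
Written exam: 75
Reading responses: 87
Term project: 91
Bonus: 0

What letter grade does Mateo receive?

Term project score 91 ≥ 50: minimum met.
Weighted total:
  Oral exam 80 × 0.38 = 30.4
  Written exam 75 × 0.17 = 12.75
  Reading responses 87 × 0.34 = 29.58
  Term project 91 × 0.11 = 10.01
Sum = 82.74
Bonus: 82.74 + 0 = 82.74
82.74 is ≥ 82 and < 86 → B

B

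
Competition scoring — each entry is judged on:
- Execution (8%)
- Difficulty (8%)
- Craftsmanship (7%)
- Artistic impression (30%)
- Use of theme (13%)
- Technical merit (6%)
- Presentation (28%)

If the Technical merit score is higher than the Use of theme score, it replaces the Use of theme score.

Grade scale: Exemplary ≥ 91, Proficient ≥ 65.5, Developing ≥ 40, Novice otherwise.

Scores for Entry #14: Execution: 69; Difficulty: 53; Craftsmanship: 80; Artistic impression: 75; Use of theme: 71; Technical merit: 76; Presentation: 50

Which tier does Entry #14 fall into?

Technical merit (76) > Use of theme (71), so Use of theme counts as 76.
Weighted total:
  Execution 69 × 0.08 = 5.52
  Difficulty 53 × 0.08 = 4.24
  Craftsmanship 80 × 0.07 = 5.6
  Artistic impression 75 × 0.3 = 22.5
  Use of theme 76 × 0.13 = 9.88
  Technical merit 76 × 0.06 = 4.56
  Presentation 50 × 0.28 = 14
Sum = 66.3
66.3 is ≥ 65.5 and < 91 → Proficient

Proficient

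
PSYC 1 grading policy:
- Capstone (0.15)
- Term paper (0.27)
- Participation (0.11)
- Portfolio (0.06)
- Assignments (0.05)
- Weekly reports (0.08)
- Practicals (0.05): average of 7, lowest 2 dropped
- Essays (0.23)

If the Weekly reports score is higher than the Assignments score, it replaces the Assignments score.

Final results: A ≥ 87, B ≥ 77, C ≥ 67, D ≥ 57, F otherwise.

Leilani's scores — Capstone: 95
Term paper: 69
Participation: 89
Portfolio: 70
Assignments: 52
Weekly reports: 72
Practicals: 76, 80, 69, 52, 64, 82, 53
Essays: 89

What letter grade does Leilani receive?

Practicals: drop 52, 53 → average of remaining 5 = 371/5 = 74.2
Weekly reports (72) > Assignments (52), so Assignments counts as 72.
Weighted total:
  Capstone 95 × 0.15 = 14.25
  Term paper 69 × 0.27 = 18.63
  Participation 89 × 0.11 = 9.79
  Portfolio 70 × 0.06 = 4.2
  Assignments 72 × 0.05 = 3.6
  Weekly reports 72 × 0.08 = 5.76
  Practicals 74.2 × 0.05 = 3.71
  Essays 89 × 0.23 = 20.47
Sum = 80.41
80.41 is ≥ 77 and < 87 → B

B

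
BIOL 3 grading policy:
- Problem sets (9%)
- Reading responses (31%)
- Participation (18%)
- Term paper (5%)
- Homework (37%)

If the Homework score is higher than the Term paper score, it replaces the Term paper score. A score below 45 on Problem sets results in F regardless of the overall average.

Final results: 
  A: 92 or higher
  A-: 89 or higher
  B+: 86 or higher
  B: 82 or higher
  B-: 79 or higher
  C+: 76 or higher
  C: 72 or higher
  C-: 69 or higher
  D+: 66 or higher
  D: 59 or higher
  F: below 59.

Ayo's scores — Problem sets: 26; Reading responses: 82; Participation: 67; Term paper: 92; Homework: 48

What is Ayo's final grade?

Homework (48) ≤ Term paper (92), so Term paper stays at 92.
Problem sets score 26 < 45: minimum not met.
Weighted total:
  Problem sets 26 × 0.09 = 2.34
  Reading responses 82 × 0.31 = 25.42
  Participation 67 × 0.18 = 12.06
  Term paper 92 × 0.05 = 4.6
  Homework 48 × 0.37 = 17.76
Sum = 62.18
Because the Problem sets minimum was not met, the result is F.

F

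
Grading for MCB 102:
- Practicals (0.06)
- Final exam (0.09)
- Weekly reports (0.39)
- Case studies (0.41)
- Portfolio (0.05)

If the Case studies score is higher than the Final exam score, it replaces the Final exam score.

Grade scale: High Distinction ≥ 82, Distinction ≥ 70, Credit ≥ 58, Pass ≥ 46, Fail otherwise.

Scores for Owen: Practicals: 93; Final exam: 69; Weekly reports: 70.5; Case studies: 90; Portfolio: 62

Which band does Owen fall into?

Case studies (90) > Final exam (69), so Final exam counts as 90.
Weighted total:
  Practicals 93 × 0.06 = 5.58
  Final exam 90 × 0.09 = 8.1
  Weekly reports 70.5 × 0.39 = 27.495
  Case studies 90 × 0.41 = 36.9
  Portfolio 62 × 0.05 = 3.1
Sum = 81.175
81.175 is ≥ 70 and < 82 → Distinction

Distinction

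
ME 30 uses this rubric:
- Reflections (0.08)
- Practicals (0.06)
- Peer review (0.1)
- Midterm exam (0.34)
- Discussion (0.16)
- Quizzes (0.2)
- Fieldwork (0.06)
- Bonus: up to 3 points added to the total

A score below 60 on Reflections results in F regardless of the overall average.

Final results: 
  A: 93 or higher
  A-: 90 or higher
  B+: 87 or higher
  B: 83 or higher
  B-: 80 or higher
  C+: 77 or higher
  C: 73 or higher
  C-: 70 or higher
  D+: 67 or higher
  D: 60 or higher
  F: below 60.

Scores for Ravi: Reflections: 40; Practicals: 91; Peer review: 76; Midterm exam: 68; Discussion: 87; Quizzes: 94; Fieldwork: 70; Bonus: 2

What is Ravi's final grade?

Reflections score 40 < 60: minimum not met.
Weighted total:
  Reflections 40 × 0.08 = 3.2
  Practicals 91 × 0.06 = 5.46
  Peer review 76 × 0.1 = 7.6
  Midterm exam 68 × 0.34 = 23.12
  Discussion 87 × 0.16 = 13.92
  Quizzes 94 × 0.2 = 18.8
  Fieldwork 70 × 0.06 = 4.2
Sum = 76.3
Bonus: 76.3 + 2 = 78.3
Because the Reflections minimum was not met, the result is F.

F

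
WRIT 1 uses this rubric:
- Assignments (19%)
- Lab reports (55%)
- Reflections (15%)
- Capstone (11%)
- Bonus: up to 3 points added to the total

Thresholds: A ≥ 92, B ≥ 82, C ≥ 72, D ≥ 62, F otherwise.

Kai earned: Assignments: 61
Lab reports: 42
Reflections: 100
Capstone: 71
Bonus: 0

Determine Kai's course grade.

F

Weighted total:
  Assignments 61 × 0.19 = 11.59
  Lab reports 42 × 0.55 = 23.1
  Reflections 100 × 0.15 = 15
  Capstone 71 × 0.11 = 7.81
Sum = 57.5
Bonus: 57.5 + 0 = 57.5
57.5 < 62 → F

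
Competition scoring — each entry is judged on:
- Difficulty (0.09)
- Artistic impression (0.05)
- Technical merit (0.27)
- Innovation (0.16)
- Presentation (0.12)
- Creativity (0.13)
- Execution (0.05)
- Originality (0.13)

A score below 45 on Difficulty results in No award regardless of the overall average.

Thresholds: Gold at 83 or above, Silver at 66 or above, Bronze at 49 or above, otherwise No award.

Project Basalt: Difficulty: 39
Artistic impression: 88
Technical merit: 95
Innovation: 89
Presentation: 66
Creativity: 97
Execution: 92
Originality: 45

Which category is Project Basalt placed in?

Difficulty score 39 < 45: minimum not met.
Weighted total:
  Difficulty 39 × 0.09 = 3.51
  Artistic impression 88 × 0.05 = 4.4
  Technical merit 95 × 0.27 = 25.65
  Innovation 89 × 0.16 = 14.24
  Presentation 66 × 0.12 = 7.92
  Creativity 97 × 0.13 = 12.61
  Execution 92 × 0.05 = 4.6
  Originality 45 × 0.13 = 5.85
Sum = 78.78
Because the Difficulty minimum was not met, the result is No award.

No award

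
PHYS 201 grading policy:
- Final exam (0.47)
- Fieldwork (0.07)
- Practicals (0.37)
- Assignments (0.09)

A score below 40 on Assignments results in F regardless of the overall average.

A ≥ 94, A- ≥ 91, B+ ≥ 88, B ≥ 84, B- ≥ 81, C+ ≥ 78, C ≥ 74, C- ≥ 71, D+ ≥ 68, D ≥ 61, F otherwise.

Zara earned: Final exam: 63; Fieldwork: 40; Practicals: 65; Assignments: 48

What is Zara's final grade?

F

Assignments score 48 ≥ 40: minimum met.
Weighted total:
  Final exam 63 × 0.47 = 29.61
  Fieldwork 40 × 0.07 = 2.8
  Practicals 65 × 0.37 = 24.05
  Assignments 48 × 0.09 = 4.32
Sum = 60.78
60.78 < 61 → F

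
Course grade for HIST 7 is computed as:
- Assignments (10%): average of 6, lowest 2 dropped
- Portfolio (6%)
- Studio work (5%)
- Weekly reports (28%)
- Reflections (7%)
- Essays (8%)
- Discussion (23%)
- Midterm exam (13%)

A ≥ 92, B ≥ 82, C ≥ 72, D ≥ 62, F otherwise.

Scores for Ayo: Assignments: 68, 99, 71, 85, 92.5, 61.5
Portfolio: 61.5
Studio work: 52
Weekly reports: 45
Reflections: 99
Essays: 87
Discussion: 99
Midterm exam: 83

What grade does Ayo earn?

C

Assignments: drop 61.5, 68 → average of remaining 4 = 347.5/4 = 86.875
Weighted total:
  Assignments 86.875 × 0.1 = 8.6875
  Portfolio 61.5 × 0.06 = 3.69
  Studio work 52 × 0.05 = 2.6
  Weekly reports 45 × 0.28 = 12.6
  Reflections 99 × 0.07 = 6.93
  Essays 87 × 0.08 = 6.96
  Discussion 99 × 0.23 = 22.77
  Midterm exam 83 × 0.13 = 10.79
Sum = 75.0275
75.0275 is ≥ 72 and < 82 → C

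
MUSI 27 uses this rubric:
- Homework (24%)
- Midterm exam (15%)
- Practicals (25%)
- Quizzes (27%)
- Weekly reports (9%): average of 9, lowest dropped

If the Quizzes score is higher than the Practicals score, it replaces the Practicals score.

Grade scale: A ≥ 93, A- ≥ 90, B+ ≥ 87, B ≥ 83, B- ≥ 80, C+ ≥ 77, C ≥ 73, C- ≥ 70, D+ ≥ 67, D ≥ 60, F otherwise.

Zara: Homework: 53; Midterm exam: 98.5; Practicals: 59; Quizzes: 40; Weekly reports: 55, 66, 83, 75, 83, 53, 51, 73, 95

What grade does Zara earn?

F

Weekly reports: drop 51 → average of remaining 8 = 583/8 = 72.875
Quizzes (40) ≤ Practicals (59), so Practicals stays at 59.
Weighted total:
  Homework 53 × 0.24 = 12.72
  Midterm exam 98.5 × 0.15 = 14.775
  Practicals 59 × 0.25 = 14.75
  Quizzes 40 × 0.27 = 10.8
  Weekly reports 72.875 × 0.09 = 6.55875
Sum = 59.60375
59.60375 < 60 → F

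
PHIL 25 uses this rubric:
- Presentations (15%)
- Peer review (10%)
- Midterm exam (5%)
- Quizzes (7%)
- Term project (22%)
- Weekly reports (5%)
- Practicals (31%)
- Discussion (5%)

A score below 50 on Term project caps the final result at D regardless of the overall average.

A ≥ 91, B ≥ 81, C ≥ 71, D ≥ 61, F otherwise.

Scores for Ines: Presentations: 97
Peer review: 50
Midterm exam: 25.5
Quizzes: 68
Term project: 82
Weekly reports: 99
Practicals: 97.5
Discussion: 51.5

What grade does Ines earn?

B

Term project score 82 ≥ 50: minimum met.
Weighted total:
  Presentations 97 × 0.15 = 14.55
  Peer review 50 × 0.1 = 5
  Midterm exam 25.5 × 0.05 = 1.275
  Quizzes 68 × 0.07 = 4.76
  Term project 82 × 0.22 = 18.04
  Weekly reports 99 × 0.05 = 4.95
  Practicals 97.5 × 0.31 = 30.225
  Discussion 51.5 × 0.05 = 2.575
Sum = 81.375
81.375 is ≥ 81 and < 91 → B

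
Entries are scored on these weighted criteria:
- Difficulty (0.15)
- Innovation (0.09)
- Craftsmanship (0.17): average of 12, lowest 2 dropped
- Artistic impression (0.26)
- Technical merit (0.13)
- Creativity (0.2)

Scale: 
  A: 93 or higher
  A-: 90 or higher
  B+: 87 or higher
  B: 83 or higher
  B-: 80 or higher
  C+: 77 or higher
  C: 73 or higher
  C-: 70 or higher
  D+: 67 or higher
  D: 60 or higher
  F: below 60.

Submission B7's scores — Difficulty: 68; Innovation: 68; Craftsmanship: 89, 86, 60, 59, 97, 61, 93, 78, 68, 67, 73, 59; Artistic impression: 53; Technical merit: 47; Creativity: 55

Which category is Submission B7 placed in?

Craftsmanship: drop 59, 59 → average of remaining 10 = 772/10 = 77.2
Weighted total:
  Difficulty 68 × 0.15 = 10.2
  Innovation 68 × 0.09 = 6.12
  Craftsmanship 77.2 × 0.17 = 13.124
  Artistic impression 53 × 0.26 = 13.78
  Technical merit 47 × 0.13 = 6.11
  Creativity 55 × 0.2 = 11
Sum = 60.334
60.334 is ≥ 60 and < 67 → D

D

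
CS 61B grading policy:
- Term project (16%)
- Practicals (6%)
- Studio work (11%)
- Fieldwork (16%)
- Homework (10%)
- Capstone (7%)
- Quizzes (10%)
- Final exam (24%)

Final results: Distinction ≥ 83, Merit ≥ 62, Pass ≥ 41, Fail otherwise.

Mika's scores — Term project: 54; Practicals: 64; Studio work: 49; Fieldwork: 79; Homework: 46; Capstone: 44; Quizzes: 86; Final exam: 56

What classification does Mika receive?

Pass

Weighted total:
  Term project 54 × 0.16 = 8.64
  Practicals 64 × 0.06 = 3.84
  Studio work 49 × 0.11 = 5.39
  Fieldwork 79 × 0.16 = 12.64
  Homework 46 × 0.1 = 4.6
  Capstone 44 × 0.07 = 3.08
  Quizzes 86 × 0.1 = 8.6
  Final exam 56 × 0.24 = 13.44
Sum = 60.23
60.23 is ≥ 41 and < 62 → Pass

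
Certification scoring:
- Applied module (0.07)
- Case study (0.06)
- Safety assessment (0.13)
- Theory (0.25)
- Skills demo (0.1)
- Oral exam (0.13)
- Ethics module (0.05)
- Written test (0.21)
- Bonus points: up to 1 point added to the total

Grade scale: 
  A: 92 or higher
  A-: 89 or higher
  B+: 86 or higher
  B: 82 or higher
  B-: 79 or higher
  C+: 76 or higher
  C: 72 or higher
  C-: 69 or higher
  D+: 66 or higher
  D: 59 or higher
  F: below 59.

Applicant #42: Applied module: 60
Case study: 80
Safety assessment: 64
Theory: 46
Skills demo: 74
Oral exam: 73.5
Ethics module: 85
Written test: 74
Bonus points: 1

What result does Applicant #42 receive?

D+

Weighted total:
  Applied module 60 × 0.07 = 4.2
  Case study 80 × 0.06 = 4.8
  Safety assessment 64 × 0.13 = 8.32
  Theory 46 × 0.25 = 11.5
  Skills demo 74 × 0.1 = 7.4
  Oral exam 73.5 × 0.13 = 9.555
  Ethics module 85 × 0.05 = 4.25
  Written test 74 × 0.21 = 15.54
Sum = 65.565
Bonus points: 65.565 + 1 = 66.565
66.565 is ≥ 66 and < 69 → D+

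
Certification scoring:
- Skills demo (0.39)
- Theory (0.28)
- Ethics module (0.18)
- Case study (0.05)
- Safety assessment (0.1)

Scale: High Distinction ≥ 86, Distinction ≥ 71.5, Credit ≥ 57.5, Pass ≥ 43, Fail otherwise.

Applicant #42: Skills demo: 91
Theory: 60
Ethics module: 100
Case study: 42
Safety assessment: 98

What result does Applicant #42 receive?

Distinction

Weighted total:
  Skills demo 91 × 0.39 = 35.49
  Theory 60 × 0.28 = 16.8
  Ethics module 100 × 0.18 = 18
  Case study 42 × 0.05 = 2.1
  Safety assessment 98 × 0.1 = 9.8
Sum = 82.19
82.19 is ≥ 71.5 and < 86 → Distinction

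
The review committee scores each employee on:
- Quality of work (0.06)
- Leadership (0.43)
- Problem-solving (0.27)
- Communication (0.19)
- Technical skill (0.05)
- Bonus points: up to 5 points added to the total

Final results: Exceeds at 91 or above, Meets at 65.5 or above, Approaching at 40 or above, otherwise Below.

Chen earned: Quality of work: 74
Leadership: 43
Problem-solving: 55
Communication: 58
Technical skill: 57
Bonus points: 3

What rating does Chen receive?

Approaching

Weighted total:
  Quality of work 74 × 0.06 = 4.44
  Leadership 43 × 0.43 = 18.49
  Problem-solving 55 × 0.27 = 14.85
  Communication 58 × 0.19 = 11.02
  Technical skill 57 × 0.05 = 2.85
Sum = 51.65
Bonus points: 51.65 + 3 = 54.65
54.65 is ≥ 40 and < 65.5 → Approaching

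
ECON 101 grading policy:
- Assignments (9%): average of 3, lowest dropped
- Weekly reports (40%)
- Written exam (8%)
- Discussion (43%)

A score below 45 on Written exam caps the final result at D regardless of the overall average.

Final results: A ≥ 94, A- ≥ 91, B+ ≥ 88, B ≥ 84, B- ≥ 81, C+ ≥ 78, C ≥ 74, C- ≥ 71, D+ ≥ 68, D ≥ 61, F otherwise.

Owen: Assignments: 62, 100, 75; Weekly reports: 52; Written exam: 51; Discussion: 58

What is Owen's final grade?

F

Assignments: drop 62 → average of remaining 2 = 175/2 = 87.5
Written exam score 51 ≥ 45: minimum met.
Weighted total:
  Assignments 87.5 × 0.09 = 7.875
  Weekly reports 52 × 0.4 = 20.8
  Written exam 51 × 0.08 = 4.08
  Discussion 58 × 0.43 = 24.94
Sum = 57.695
57.695 < 61 → F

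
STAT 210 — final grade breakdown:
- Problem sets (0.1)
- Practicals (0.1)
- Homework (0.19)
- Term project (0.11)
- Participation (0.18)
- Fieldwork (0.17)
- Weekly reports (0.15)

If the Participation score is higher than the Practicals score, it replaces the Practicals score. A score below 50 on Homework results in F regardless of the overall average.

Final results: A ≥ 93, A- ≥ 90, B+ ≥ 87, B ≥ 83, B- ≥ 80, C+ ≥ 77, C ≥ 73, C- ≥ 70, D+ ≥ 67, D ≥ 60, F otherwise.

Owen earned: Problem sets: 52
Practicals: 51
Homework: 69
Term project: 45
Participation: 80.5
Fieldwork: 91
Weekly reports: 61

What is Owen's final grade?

Participation (80.5) > Practicals (51), so Practicals counts as 80.5.
Homework score 69 ≥ 50: minimum met.
Weighted total:
  Problem sets 52 × 0.1 = 5.2
  Practicals 80.5 × 0.1 = 8.05
  Homework 69 × 0.19 = 13.11
  Term project 45 × 0.11 = 4.95
  Participation 80.5 × 0.18 = 14.49
  Fieldwork 91 × 0.17 = 15.47
  Weekly reports 61 × 0.15 = 9.15
Sum = 70.42
70.42 is ≥ 70 and < 73 → C-

C-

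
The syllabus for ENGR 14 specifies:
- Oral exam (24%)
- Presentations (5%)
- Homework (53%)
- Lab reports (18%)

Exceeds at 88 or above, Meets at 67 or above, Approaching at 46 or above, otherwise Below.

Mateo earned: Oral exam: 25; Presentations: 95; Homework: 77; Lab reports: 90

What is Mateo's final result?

Meets

Weighted total:
  Oral exam 25 × 0.24 = 6
  Presentations 95 × 0.05 = 4.75
  Homework 77 × 0.53 = 40.81
  Lab reports 90 × 0.18 = 16.2
Sum = 67.76
67.76 is ≥ 67 and < 88 → Meets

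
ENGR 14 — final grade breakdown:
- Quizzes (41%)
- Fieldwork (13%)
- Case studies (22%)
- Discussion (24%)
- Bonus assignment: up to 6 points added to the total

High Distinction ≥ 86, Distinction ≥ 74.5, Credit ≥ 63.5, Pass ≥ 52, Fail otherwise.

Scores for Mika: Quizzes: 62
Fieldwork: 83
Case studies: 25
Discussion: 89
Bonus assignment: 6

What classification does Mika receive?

Credit

Weighted total:
  Quizzes 62 × 0.41 = 25.42
  Fieldwork 83 × 0.13 = 10.79
  Case studies 25 × 0.22 = 5.5
  Discussion 89 × 0.24 = 21.36
Sum = 63.07
Bonus assignment: 63.07 + 6 = 69.07
69.07 is ≥ 63.5 and < 74.5 → Credit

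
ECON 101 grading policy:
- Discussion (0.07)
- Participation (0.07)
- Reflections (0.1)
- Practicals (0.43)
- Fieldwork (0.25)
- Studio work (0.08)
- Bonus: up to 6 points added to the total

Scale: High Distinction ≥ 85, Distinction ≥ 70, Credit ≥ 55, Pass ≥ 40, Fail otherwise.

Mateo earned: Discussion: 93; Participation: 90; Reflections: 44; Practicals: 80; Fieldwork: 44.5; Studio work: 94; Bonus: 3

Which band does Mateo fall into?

Weighted total:
  Discussion 93 × 0.07 = 6.51
  Participation 90 × 0.07 = 6.3
  Reflections 44 × 0.1 = 4.4
  Practicals 80 × 0.43 = 34.4
  Fieldwork 44.5 × 0.25 = 11.125
  Studio work 94 × 0.08 = 7.52
Sum = 70.255
Bonus: 70.255 + 3 = 73.255
73.255 is ≥ 70 and < 85 → Distinction

Distinction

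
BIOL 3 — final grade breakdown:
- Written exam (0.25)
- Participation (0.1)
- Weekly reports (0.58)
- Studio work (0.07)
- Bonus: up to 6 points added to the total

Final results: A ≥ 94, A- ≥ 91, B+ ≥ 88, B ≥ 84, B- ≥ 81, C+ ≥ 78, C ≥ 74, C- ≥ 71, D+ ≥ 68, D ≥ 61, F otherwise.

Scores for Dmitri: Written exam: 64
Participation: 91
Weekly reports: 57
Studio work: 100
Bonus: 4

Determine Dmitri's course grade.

Weighted total:
  Written exam 64 × 0.25 = 16
  Participation 91 × 0.1 = 9.1
  Weekly reports 57 × 0.58 = 33.06
  Studio work 100 × 0.07 = 7
Sum = 65.16
Bonus: 65.16 + 4 = 69.16
69.16 is ≥ 68 and < 71 → D+

D+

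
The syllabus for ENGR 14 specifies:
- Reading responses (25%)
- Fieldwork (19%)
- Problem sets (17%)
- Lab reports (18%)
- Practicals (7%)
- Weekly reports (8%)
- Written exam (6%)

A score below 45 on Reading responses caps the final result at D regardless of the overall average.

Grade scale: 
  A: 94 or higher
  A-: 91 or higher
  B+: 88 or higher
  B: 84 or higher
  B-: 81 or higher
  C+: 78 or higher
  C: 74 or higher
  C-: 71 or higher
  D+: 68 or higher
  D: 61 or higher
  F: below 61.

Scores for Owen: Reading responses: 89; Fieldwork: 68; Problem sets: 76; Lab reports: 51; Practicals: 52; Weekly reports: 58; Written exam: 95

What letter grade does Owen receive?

Reading responses score 89 ≥ 45: minimum met.
Weighted total:
  Reading responses 89 × 0.25 = 22.25
  Fieldwork 68 × 0.19 = 12.92
  Problem sets 76 × 0.17 = 12.92
  Lab reports 51 × 0.18 = 9.18
  Practicals 52 × 0.07 = 3.64
  Weekly reports 58 × 0.08 = 4.64
  Written exam 95 × 0.06 = 5.7
Sum = 71.25
71.25 is ≥ 71 and < 74 → C-

C-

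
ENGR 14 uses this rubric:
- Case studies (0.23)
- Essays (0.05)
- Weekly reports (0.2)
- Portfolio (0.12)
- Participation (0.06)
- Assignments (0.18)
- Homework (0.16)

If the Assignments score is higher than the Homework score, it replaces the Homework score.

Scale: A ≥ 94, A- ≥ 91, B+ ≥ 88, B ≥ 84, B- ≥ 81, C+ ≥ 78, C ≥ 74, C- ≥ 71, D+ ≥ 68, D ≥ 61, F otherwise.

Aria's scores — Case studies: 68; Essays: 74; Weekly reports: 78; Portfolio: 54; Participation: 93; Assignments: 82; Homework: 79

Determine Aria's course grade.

C

Assignments (82) > Homework (79), so Homework counts as 82.
Weighted total:
  Case studies 68 × 0.23 = 15.64
  Essays 74 × 0.05 = 3.7
  Weekly reports 78 × 0.2 = 15.6
  Portfolio 54 × 0.12 = 6.48
  Participation 93 × 0.06 = 5.58
  Assignments 82 × 0.18 = 14.76
  Homework 82 × 0.16 = 13.12
Sum = 74.88
74.88 is ≥ 74 and < 78 → C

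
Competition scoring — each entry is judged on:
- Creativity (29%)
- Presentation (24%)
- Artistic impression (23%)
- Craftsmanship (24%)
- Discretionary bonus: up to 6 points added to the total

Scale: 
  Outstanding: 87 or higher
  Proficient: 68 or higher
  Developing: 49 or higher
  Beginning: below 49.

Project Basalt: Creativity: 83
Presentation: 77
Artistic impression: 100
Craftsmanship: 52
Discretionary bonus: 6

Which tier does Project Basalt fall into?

Proficient

Weighted total:
  Creativity 83 × 0.29 = 24.07
  Presentation 77 × 0.24 = 18.48
  Artistic impression 100 × 0.23 = 23
  Craftsmanship 52 × 0.24 = 12.48
Sum = 78.03
Discretionary bonus: 78.03 + 6 = 84.03
84.03 is ≥ 68 and < 87 → Proficient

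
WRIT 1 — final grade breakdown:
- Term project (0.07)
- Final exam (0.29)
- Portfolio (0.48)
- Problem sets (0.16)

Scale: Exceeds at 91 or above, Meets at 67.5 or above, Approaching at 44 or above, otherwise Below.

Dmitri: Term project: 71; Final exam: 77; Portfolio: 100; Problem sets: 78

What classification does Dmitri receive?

Weighted total:
  Term project 71 × 0.07 = 4.97
  Final exam 77 × 0.29 = 22.33
  Portfolio 100 × 0.48 = 48
  Problem sets 78 × 0.16 = 12.48
Sum = 87.78
87.78 is ≥ 67.5 and < 91 → Meets

Meets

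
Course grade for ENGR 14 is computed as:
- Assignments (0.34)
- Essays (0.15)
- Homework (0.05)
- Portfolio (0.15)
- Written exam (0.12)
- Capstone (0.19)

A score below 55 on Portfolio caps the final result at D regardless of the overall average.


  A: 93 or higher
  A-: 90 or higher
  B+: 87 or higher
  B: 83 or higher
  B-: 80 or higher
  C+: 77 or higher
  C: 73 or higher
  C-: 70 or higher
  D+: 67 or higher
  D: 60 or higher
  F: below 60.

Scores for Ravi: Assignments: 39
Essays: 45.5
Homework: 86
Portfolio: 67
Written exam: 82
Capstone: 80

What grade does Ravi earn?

F

Portfolio score 67 ≥ 55: minimum met.
Weighted total:
  Assignments 39 × 0.34 = 13.26
  Essays 45.5 × 0.15 = 6.825
  Homework 86 × 0.05 = 4.3
  Portfolio 67 × 0.15 = 10.05
  Written exam 82 × 0.12 = 9.84
  Capstone 80 × 0.19 = 15.2
Sum = 59.475
59.475 < 60 → F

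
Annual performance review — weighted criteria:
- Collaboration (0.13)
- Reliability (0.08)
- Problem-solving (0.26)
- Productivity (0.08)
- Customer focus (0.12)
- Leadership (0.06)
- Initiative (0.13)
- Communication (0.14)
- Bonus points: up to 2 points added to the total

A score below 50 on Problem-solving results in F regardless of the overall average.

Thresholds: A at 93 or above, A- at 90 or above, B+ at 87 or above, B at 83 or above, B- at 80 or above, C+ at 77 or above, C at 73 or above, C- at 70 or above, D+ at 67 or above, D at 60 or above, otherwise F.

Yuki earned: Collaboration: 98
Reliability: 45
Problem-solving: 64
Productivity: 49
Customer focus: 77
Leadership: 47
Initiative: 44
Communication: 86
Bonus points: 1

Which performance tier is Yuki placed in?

Problem-solving score 64 ≥ 50: minimum met.
Weighted total:
  Collaboration 98 × 0.13 = 12.74
  Reliability 45 × 0.08 = 3.6
  Problem-solving 64 × 0.26 = 16.64
  Productivity 49 × 0.08 = 3.92
  Customer focus 77 × 0.12 = 9.24
  Leadership 47 × 0.06 = 2.82
  Initiative 44 × 0.13 = 5.72
  Communication 86 × 0.14 = 12.04
Sum = 66.72
Bonus points: 66.72 + 1 = 67.72
67.72 is ≥ 67 and < 70 → D+

D+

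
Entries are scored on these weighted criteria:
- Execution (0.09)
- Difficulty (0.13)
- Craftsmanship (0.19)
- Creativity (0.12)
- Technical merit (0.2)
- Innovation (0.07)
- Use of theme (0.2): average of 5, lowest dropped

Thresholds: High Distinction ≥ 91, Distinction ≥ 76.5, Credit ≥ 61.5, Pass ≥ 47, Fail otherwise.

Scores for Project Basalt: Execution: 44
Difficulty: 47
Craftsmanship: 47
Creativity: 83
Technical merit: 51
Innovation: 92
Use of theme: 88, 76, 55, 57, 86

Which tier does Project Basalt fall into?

Pass

Use of theme: drop 55 → average of remaining 4 = 307/4 = 76.75
Weighted total:
  Execution 44 × 0.09 = 3.96
  Difficulty 47 × 0.13 = 6.11
  Craftsmanship 47 × 0.19 = 8.93
  Creativity 83 × 0.12 = 9.96
  Technical merit 51 × 0.2 = 10.2
  Innovation 92 × 0.07 = 6.44
  Use of theme 76.75 × 0.2 = 15.35
Sum = 60.95
60.95 is ≥ 47 and < 61.5 → Pass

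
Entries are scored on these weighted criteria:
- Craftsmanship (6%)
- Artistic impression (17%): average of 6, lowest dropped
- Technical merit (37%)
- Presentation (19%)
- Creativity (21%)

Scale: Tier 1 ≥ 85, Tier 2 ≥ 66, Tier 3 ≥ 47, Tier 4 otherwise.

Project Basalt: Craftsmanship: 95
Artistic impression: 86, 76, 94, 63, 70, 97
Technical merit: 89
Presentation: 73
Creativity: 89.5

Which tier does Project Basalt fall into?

Tier 1

Artistic impression: drop 63 → average of remaining 5 = 423/5 = 84.6
Weighted total:
  Craftsmanship 95 × 0.06 = 5.7
  Artistic impression 84.6 × 0.17 = 14.382
  Technical merit 89 × 0.37 = 32.93
  Presentation 73 × 0.19 = 13.87
  Creativity 89.5 × 0.21 = 18.795
Sum = 85.677
85.677 ≥ 85 → Tier 1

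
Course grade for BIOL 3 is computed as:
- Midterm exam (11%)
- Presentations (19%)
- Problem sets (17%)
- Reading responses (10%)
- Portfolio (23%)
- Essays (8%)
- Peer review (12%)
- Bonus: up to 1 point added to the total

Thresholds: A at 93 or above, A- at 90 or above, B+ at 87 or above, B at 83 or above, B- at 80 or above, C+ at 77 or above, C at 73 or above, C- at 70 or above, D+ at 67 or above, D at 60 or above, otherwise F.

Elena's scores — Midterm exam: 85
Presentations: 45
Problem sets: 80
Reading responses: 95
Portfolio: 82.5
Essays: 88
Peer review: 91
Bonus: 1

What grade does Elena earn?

Weighted total:
  Midterm exam 85 × 0.11 = 9.35
  Presentations 45 × 0.19 = 8.55
  Problem sets 80 × 0.17 = 13.6
  Reading responses 95 × 0.1 = 9.5
  Portfolio 82.5 × 0.23 = 18.975
  Essays 88 × 0.08 = 7.04
  Peer review 91 × 0.12 = 10.92
Sum = 77.935
Bonus: 77.935 + 1 = 78.935
78.935 is ≥ 77 and < 80 → C+

C+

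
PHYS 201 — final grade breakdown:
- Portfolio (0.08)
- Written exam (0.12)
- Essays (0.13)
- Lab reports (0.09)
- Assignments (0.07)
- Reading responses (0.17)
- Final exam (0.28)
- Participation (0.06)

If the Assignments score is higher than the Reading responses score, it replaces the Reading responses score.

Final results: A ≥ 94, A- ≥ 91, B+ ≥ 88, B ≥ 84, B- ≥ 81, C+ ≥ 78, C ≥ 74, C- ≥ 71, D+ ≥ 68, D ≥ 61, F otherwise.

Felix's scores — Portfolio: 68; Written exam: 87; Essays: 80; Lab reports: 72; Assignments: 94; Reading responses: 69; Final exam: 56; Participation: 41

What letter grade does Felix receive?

C-

Assignments (94) > Reading responses (69), so Reading responses counts as 94.
Weighted total:
  Portfolio 68 × 0.08 = 5.44
  Written exam 87 × 0.12 = 10.44
  Essays 80 × 0.13 = 10.4
  Lab reports 72 × 0.09 = 6.48
  Assignments 94 × 0.07 = 6.58
  Reading responses 94 × 0.17 = 15.98
  Final exam 56 × 0.28 = 15.68
  Participation 41 × 0.06 = 2.46
Sum = 73.46
73.46 is ≥ 71 and < 74 → C-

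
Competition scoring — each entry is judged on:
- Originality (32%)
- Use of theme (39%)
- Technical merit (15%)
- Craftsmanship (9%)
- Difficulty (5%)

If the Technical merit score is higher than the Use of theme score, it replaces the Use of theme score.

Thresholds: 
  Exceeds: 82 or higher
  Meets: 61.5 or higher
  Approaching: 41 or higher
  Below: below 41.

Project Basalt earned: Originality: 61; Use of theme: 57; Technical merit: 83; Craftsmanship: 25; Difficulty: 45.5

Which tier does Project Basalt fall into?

Meets

Technical merit (83) > Use of theme (57), so Use of theme counts as 83.
Weighted total:
  Originality 61 × 0.32 = 19.52
  Use of theme 83 × 0.39 = 32.37
  Technical merit 83 × 0.15 = 12.45
  Craftsmanship 25 × 0.09 = 2.25
  Difficulty 45.5 × 0.05 = 2.275
Sum = 68.865
68.865 is ≥ 61.5 and < 82 → Meets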